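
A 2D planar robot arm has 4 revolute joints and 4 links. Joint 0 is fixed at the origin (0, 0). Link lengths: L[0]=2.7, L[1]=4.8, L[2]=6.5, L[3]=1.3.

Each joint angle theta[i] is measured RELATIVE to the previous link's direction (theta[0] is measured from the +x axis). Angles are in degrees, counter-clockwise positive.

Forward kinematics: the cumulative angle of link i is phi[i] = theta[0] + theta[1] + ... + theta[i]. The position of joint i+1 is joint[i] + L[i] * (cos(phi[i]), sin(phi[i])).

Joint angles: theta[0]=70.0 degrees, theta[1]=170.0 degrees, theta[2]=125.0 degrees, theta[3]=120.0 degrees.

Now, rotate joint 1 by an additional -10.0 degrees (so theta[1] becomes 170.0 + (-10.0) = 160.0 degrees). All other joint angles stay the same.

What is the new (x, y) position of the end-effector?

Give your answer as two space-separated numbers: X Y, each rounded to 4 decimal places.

joint[0] = (0.0000, 0.0000)  (base)
link 0: phi[0] = 70 = 70 deg
  cos(70 deg) = 0.3420, sin(70 deg) = 0.9397
  joint[1] = (0.0000, 0.0000) + 2.7 * (0.3420, 0.9397) = (0.0000 + 0.9235, 0.0000 + 2.5372) = (0.9235, 2.5372)
link 1: phi[1] = 70 + 160 = 230 deg
  cos(230 deg) = -0.6428, sin(230 deg) = -0.7660
  joint[2] = (0.9235, 2.5372) + 4.8 * (-0.6428, -0.7660) = (0.9235 + -3.0854, 2.5372 + -3.6770) = (-2.1619, -1.1398)
link 2: phi[2] = 70 + 160 + 125 = 355 deg
  cos(355 deg) = 0.9962, sin(355 deg) = -0.0872
  joint[3] = (-2.1619, -1.1398) + 6.5 * (0.9962, -0.0872) = (-2.1619 + 6.4753, -1.1398 + -0.5665) = (4.3133, -1.7064)
link 3: phi[3] = 70 + 160 + 125 + 120 = 475 deg
  cos(475 deg) = -0.4226, sin(475 deg) = 0.9063
  joint[4] = (4.3133, -1.7064) + 1.3 * (-0.4226, 0.9063) = (4.3133 + -0.5494, -1.7064 + 1.1782) = (3.7639, -0.5282)
End effector: (3.7639, -0.5282)

Answer: 3.7639 -0.5282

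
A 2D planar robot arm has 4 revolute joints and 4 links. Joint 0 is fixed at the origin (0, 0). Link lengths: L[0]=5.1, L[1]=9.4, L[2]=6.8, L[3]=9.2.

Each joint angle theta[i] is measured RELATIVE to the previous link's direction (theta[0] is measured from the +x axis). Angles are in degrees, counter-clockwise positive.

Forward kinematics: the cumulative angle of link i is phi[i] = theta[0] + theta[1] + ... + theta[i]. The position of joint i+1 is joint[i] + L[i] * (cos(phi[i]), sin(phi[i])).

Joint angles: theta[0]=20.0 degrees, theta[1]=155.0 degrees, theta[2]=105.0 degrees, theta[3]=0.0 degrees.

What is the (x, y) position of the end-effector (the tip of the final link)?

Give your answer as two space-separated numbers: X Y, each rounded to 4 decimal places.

Answer: -1.7934 -13.1934

Derivation:
joint[0] = (0.0000, 0.0000)  (base)
link 0: phi[0] = 20 = 20 deg
  cos(20 deg) = 0.9397, sin(20 deg) = 0.3420
  joint[1] = (0.0000, 0.0000) + 5.1 * (0.9397, 0.3420) = (0.0000 + 4.7924, 0.0000 + 1.7443) = (4.7924, 1.7443)
link 1: phi[1] = 20 + 155 = 175 deg
  cos(175 deg) = -0.9962, sin(175 deg) = 0.0872
  joint[2] = (4.7924, 1.7443) + 9.4 * (-0.9962, 0.0872) = (4.7924 + -9.3642, 1.7443 + 0.8193) = (-4.5718, 2.5636)
link 2: phi[2] = 20 + 155 + 105 = 280 deg
  cos(280 deg) = 0.1736, sin(280 deg) = -0.9848
  joint[3] = (-4.5718, 2.5636) + 6.8 * (0.1736, -0.9848) = (-4.5718 + 1.1808, 2.5636 + -6.6967) = (-3.3910, -4.1331)
link 3: phi[3] = 20 + 155 + 105 + 0 = 280 deg
  cos(280 deg) = 0.1736, sin(280 deg) = -0.9848
  joint[4] = (-3.3910, -4.1331) + 9.2 * (0.1736, -0.9848) = (-3.3910 + 1.5976, -4.1331 + -9.0602) = (-1.7934, -13.1934)
End effector: (-1.7934, -13.1934)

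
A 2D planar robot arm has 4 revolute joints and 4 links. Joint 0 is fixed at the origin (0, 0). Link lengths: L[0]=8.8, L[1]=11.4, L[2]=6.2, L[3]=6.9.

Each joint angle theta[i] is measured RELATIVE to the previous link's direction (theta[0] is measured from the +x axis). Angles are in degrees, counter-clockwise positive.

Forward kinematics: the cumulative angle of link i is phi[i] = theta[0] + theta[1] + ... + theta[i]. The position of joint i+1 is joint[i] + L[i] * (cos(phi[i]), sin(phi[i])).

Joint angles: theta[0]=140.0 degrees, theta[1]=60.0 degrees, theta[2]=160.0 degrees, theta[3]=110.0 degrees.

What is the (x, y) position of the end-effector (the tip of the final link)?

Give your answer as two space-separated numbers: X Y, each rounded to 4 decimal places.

joint[0] = (0.0000, 0.0000)  (base)
link 0: phi[0] = 140 = 140 deg
  cos(140 deg) = -0.7660, sin(140 deg) = 0.6428
  joint[1] = (0.0000, 0.0000) + 8.8 * (-0.7660, 0.6428) = (0.0000 + -6.7412, 0.0000 + 5.6565) = (-6.7412, 5.6565)
link 1: phi[1] = 140 + 60 = 200 deg
  cos(200 deg) = -0.9397, sin(200 deg) = -0.3420
  joint[2] = (-6.7412, 5.6565) + 11.4 * (-0.9397, -0.3420) = (-6.7412 + -10.7125, 5.6565 + -3.8990) = (-17.4537, 1.7575)
link 2: phi[2] = 140 + 60 + 160 = 360 deg
  cos(360 deg) = 1.0000, sin(360 deg) = -0.0000
  joint[3] = (-17.4537, 1.7575) + 6.2 * (1.0000, -0.0000) = (-17.4537 + 6.2000, 1.7575 + -0.0000) = (-11.2537, 1.7575)
link 3: phi[3] = 140 + 60 + 160 + 110 = 470 deg
  cos(470 deg) = -0.3420, sin(470 deg) = 0.9397
  joint[4] = (-11.2537, 1.7575) + 6.9 * (-0.3420, 0.9397) = (-11.2537 + -2.3599, 1.7575 + 6.4839) = (-13.6136, 8.2414)
End effector: (-13.6136, 8.2414)

Answer: -13.6136 8.2414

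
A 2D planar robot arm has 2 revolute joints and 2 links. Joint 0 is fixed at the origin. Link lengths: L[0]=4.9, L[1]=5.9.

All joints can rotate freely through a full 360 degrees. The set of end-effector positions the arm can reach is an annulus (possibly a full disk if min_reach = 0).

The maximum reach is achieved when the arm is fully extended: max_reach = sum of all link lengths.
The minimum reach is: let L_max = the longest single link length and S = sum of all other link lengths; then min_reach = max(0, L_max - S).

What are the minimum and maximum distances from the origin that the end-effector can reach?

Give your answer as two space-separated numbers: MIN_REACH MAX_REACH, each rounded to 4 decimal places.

Link lengths: [4.9, 5.9]
max_reach = 4.9 + 5.9 = 10.8
L_max = max([4.9, 5.9]) = 5.9
S (sum of others) = 10.8 - 5.9 = 4.9
min_reach = max(0, 5.9 - 4.9) = max(0, 1) = 1

Answer: 1.0000 10.8000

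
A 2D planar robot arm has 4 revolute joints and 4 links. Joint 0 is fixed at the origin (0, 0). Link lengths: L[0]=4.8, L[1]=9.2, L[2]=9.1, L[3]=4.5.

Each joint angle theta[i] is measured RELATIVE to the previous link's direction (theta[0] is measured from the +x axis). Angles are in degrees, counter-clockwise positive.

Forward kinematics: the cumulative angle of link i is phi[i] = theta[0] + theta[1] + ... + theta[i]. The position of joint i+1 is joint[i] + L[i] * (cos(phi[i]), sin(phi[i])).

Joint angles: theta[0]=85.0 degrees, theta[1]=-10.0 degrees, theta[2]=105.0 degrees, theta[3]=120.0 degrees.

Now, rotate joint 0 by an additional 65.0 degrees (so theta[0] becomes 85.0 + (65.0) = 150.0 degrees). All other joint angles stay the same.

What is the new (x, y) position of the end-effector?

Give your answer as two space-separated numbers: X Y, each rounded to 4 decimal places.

joint[0] = (0.0000, 0.0000)  (base)
link 0: phi[0] = 150 = 150 deg
  cos(150 deg) = -0.8660, sin(150 deg) = 0.5000
  joint[1] = (0.0000, 0.0000) + 4.8 * (-0.8660, 0.5000) = (0.0000 + -4.1569, 0.0000 + 2.4000) = (-4.1569, 2.4000)
link 1: phi[1] = 150 + -10 = 140 deg
  cos(140 deg) = -0.7660, sin(140 deg) = 0.6428
  joint[2] = (-4.1569, 2.4000) + 9.2 * (-0.7660, 0.6428) = (-4.1569 + -7.0476, 2.4000 + 5.9136) = (-11.2045, 8.3136)
link 2: phi[2] = 150 + -10 + 105 = 245 deg
  cos(245 deg) = -0.4226, sin(245 deg) = -0.9063
  joint[3] = (-11.2045, 8.3136) + 9.1 * (-0.4226, -0.9063) = (-11.2045 + -3.8458, 8.3136 + -8.2474) = (-15.0504, 0.0662)
link 3: phi[3] = 150 + -10 + 105 + 120 = 365 deg
  cos(365 deg) = 0.9962, sin(365 deg) = 0.0872
  joint[4] = (-15.0504, 0.0662) + 4.5 * (0.9962, 0.0872) = (-15.0504 + 4.4829, 0.0662 + 0.3922) = (-10.5675, 0.4584)
End effector: (-10.5675, 0.4584)

Answer: -10.5675 0.4584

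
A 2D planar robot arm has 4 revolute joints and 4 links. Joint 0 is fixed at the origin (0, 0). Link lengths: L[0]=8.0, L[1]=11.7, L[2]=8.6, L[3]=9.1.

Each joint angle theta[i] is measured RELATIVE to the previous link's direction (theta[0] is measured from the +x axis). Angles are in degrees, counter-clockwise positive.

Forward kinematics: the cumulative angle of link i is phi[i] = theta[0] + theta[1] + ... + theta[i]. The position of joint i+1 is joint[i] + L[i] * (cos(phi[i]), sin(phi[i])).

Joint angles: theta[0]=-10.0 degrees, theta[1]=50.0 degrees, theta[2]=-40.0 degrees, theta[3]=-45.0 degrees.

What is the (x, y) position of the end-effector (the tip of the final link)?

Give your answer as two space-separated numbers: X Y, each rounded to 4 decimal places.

joint[0] = (0.0000, 0.0000)  (base)
link 0: phi[0] = -10 = -10 deg
  cos(-10 deg) = 0.9848, sin(-10 deg) = -0.1736
  joint[1] = (0.0000, 0.0000) + 8 * (0.9848, -0.1736) = (0.0000 + 7.8785, 0.0000 + -1.3892) = (7.8785, -1.3892)
link 1: phi[1] = -10 + 50 = 40 deg
  cos(40 deg) = 0.7660, sin(40 deg) = 0.6428
  joint[2] = (7.8785, -1.3892) + 11.7 * (0.7660, 0.6428) = (7.8785 + 8.9627, -1.3892 + 7.5206) = (16.8412, 6.1314)
link 2: phi[2] = -10 + 50 + -40 = 0 deg
  cos(0 deg) = 1.0000, sin(0 deg) = 0.0000
  joint[3] = (16.8412, 6.1314) + 8.6 * (1.0000, 0.0000) = (16.8412 + 8.6000, 6.1314 + 0.0000) = (25.4412, 6.1314)
link 3: phi[3] = -10 + 50 + -40 + -45 = -45 deg
  cos(-45 deg) = 0.7071, sin(-45 deg) = -0.7071
  joint[4] = (25.4412, 6.1314) + 9.1 * (0.7071, -0.7071) = (25.4412 + 6.4347, 6.1314 + -6.4347) = (31.8759, -0.3032)
End effector: (31.8759, -0.3032)

Answer: 31.8759 -0.3032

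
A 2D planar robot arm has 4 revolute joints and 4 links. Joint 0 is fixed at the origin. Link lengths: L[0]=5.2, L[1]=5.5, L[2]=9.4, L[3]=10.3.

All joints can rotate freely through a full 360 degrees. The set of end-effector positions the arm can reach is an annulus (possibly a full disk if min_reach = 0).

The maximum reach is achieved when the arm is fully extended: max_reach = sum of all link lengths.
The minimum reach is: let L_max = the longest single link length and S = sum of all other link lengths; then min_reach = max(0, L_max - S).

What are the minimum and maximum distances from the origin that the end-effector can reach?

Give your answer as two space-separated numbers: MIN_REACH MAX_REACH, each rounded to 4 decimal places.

Link lengths: [5.2, 5.5, 9.4, 10.3]
max_reach = 5.2 + 5.5 + 9.4 + 10.3 = 30.4
L_max = max([5.2, 5.5, 9.4, 10.3]) = 10.3
S (sum of others) = 30.4 - 10.3 = 20.1
min_reach = max(0, 10.3 - 20.1) = max(0, -9.8) = 0

Answer: 0.0000 30.4000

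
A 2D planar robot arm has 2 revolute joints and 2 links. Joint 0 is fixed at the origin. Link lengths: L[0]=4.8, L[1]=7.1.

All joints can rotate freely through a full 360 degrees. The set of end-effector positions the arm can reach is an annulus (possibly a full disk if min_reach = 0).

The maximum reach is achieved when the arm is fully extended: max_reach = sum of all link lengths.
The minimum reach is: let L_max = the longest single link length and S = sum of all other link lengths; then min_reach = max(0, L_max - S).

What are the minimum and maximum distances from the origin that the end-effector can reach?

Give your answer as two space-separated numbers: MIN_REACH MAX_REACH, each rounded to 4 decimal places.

Link lengths: [4.8, 7.1]
max_reach = 4.8 + 7.1 = 11.9
L_max = max([4.8, 7.1]) = 7.1
S (sum of others) = 11.9 - 7.1 = 4.8
min_reach = max(0, 7.1 - 4.8) = max(0, 2.3) = 2.3

Answer: 2.3000 11.9000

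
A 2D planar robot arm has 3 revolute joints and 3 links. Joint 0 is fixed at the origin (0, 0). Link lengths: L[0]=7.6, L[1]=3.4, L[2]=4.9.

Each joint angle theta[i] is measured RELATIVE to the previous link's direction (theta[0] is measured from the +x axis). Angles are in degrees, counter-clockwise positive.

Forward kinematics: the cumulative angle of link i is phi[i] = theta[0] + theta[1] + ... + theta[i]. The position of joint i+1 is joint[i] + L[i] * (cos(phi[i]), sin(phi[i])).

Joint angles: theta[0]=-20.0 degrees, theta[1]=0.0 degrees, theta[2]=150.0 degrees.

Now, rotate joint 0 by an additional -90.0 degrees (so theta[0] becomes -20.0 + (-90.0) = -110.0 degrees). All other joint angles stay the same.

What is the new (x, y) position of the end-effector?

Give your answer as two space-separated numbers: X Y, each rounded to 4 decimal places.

joint[0] = (0.0000, 0.0000)  (base)
link 0: phi[0] = -110 = -110 deg
  cos(-110 deg) = -0.3420, sin(-110 deg) = -0.9397
  joint[1] = (0.0000, 0.0000) + 7.6 * (-0.3420, -0.9397) = (0.0000 + -2.5994, 0.0000 + -7.1417) = (-2.5994, -7.1417)
link 1: phi[1] = -110 + 0 = -110 deg
  cos(-110 deg) = -0.3420, sin(-110 deg) = -0.9397
  joint[2] = (-2.5994, -7.1417) + 3.4 * (-0.3420, -0.9397) = (-2.5994 + -1.1629, -7.1417 + -3.1950) = (-3.7622, -10.3366)
link 2: phi[2] = -110 + 0 + 150 = 40 deg
  cos(40 deg) = 0.7660, sin(40 deg) = 0.6428
  joint[3] = (-3.7622, -10.3366) + 4.9 * (0.7660, 0.6428) = (-3.7622 + 3.7536, -10.3366 + 3.1497) = (-0.0086, -7.1870)
End effector: (-0.0086, -7.1870)

Answer: -0.0086 -7.1870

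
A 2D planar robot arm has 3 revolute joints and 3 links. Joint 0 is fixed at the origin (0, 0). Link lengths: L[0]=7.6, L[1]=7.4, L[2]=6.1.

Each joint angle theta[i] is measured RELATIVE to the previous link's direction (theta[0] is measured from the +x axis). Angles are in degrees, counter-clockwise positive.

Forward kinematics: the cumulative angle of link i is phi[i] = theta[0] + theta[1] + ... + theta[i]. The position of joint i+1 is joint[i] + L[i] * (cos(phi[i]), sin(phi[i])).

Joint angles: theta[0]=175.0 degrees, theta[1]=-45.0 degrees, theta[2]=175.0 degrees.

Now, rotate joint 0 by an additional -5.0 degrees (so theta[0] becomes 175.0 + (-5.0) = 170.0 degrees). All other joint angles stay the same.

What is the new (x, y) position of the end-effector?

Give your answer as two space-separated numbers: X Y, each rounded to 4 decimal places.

joint[0] = (0.0000, 0.0000)  (base)
link 0: phi[0] = 170 = 170 deg
  cos(170 deg) = -0.9848, sin(170 deg) = 0.1736
  joint[1] = (0.0000, 0.0000) + 7.6 * (-0.9848, 0.1736) = (0.0000 + -7.4845, 0.0000 + 1.3197) = (-7.4845, 1.3197)
link 1: phi[1] = 170 + -45 = 125 deg
  cos(125 deg) = -0.5736, sin(125 deg) = 0.8192
  joint[2] = (-7.4845, 1.3197) + 7.4 * (-0.5736, 0.8192) = (-7.4845 + -4.2445, 1.3197 + 6.0617) = (-11.7290, 7.3815)
link 2: phi[2] = 170 + -45 + 175 = 300 deg
  cos(300 deg) = 0.5000, sin(300 deg) = -0.8660
  joint[3] = (-11.7290, 7.3815) + 6.1 * (0.5000, -0.8660) = (-11.7290 + 3.0500, 7.3815 + -5.2828) = (-8.6790, 2.0987)
End effector: (-8.6790, 2.0987)

Answer: -8.6790 2.0987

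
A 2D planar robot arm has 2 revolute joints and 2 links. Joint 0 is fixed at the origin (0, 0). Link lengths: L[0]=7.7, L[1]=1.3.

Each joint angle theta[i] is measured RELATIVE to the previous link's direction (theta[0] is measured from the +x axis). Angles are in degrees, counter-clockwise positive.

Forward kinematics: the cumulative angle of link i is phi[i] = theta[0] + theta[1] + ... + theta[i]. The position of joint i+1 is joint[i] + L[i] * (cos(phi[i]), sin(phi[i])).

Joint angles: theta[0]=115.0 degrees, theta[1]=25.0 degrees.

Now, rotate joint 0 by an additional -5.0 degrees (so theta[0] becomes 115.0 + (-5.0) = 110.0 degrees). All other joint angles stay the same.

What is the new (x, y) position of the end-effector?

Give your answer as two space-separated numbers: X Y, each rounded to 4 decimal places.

joint[0] = (0.0000, 0.0000)  (base)
link 0: phi[0] = 110 = 110 deg
  cos(110 deg) = -0.3420, sin(110 deg) = 0.9397
  joint[1] = (0.0000, 0.0000) + 7.7 * (-0.3420, 0.9397) = (0.0000 + -2.6336, 0.0000 + 7.2356) = (-2.6336, 7.2356)
link 1: phi[1] = 110 + 25 = 135 deg
  cos(135 deg) = -0.7071, sin(135 deg) = 0.7071
  joint[2] = (-2.6336, 7.2356) + 1.3 * (-0.7071, 0.7071) = (-2.6336 + -0.9192, 7.2356 + 0.9192) = (-3.5528, 8.1549)
End effector: (-3.5528, 8.1549)

Answer: -3.5528 8.1549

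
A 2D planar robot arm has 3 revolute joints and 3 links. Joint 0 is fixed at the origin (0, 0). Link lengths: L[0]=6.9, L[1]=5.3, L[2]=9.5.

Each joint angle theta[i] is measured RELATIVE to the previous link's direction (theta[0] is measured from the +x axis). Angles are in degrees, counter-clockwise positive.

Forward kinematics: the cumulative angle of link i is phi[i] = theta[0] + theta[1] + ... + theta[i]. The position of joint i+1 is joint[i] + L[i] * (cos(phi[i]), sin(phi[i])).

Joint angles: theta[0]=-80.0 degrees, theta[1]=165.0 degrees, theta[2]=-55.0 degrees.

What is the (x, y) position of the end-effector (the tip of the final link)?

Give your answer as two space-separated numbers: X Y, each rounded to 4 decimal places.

Answer: 9.8873 3.2347

Derivation:
joint[0] = (0.0000, 0.0000)  (base)
link 0: phi[0] = -80 = -80 deg
  cos(-80 deg) = 0.1736, sin(-80 deg) = -0.9848
  joint[1] = (0.0000, 0.0000) + 6.9 * (0.1736, -0.9848) = (0.0000 + 1.1982, 0.0000 + -6.7952) = (1.1982, -6.7952)
link 1: phi[1] = -80 + 165 = 85 deg
  cos(85 deg) = 0.0872, sin(85 deg) = 0.9962
  joint[2] = (1.1982, -6.7952) + 5.3 * (0.0872, 0.9962) = (1.1982 + 0.4619, -6.7952 + 5.2798) = (1.6601, -1.5153)
link 2: phi[2] = -80 + 165 + -55 = 30 deg
  cos(30 deg) = 0.8660, sin(30 deg) = 0.5000
  joint[3] = (1.6601, -1.5153) + 9.5 * (0.8660, 0.5000) = (1.6601 + 8.2272, -1.5153 + 4.7500) = (9.8873, 3.2347)
End effector: (9.8873, 3.2347)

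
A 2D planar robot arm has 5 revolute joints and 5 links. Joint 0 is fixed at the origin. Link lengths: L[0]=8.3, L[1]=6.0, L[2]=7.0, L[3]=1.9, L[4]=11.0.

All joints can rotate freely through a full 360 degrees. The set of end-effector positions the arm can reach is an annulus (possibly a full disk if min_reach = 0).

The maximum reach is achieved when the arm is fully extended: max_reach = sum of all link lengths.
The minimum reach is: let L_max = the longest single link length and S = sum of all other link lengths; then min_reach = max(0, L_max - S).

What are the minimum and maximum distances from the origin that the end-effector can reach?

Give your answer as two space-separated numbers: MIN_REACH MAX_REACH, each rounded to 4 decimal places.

Answer: 0.0000 34.2000

Derivation:
Link lengths: [8.3, 6.0, 7.0, 1.9, 11.0]
max_reach = 8.3 + 6 + 7 + 1.9 + 11 = 34.2
L_max = max([8.3, 6.0, 7.0, 1.9, 11.0]) = 11
S (sum of others) = 34.2 - 11 = 23.2
min_reach = max(0, 11 - 23.2) = max(0, -12.2) = 0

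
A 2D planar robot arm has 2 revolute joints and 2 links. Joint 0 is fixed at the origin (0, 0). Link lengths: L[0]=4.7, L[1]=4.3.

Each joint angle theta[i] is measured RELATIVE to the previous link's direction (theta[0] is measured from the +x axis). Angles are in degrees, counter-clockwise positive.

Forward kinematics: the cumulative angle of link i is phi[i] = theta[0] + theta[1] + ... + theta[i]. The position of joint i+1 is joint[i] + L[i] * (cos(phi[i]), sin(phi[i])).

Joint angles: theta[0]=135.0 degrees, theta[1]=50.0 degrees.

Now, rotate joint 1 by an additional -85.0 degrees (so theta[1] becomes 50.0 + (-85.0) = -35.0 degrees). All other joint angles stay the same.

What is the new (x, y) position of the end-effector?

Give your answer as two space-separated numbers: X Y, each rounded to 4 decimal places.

joint[0] = (0.0000, 0.0000)  (base)
link 0: phi[0] = 135 = 135 deg
  cos(135 deg) = -0.7071, sin(135 deg) = 0.7071
  joint[1] = (0.0000, 0.0000) + 4.7 * (-0.7071, 0.7071) = (0.0000 + -3.3234, 0.0000 + 3.3234) = (-3.3234, 3.3234)
link 1: phi[1] = 135 + -35 = 100 deg
  cos(100 deg) = -0.1736, sin(100 deg) = 0.9848
  joint[2] = (-3.3234, 3.3234) + 4.3 * (-0.1736, 0.9848) = (-3.3234 + -0.7467, 3.3234 + 4.2347) = (-4.0701, 7.5581)
End effector: (-4.0701, 7.5581)

Answer: -4.0701 7.5581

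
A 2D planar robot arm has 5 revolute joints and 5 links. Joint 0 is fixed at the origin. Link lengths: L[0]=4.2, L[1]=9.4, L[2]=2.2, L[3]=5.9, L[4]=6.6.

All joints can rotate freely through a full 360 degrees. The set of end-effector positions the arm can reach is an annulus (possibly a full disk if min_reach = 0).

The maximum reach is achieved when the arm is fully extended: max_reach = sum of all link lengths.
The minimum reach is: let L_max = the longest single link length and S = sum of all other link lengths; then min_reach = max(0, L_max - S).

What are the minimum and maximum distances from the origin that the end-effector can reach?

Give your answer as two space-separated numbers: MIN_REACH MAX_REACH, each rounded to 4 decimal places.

Link lengths: [4.2, 9.4, 2.2, 5.9, 6.6]
max_reach = 4.2 + 9.4 + 2.2 + 5.9 + 6.6 = 28.3
L_max = max([4.2, 9.4, 2.2, 5.9, 6.6]) = 9.4
S (sum of others) = 28.3 - 9.4 = 18.9
min_reach = max(0, 9.4 - 18.9) = max(0, -9.5) = 0

Answer: 0.0000 28.3000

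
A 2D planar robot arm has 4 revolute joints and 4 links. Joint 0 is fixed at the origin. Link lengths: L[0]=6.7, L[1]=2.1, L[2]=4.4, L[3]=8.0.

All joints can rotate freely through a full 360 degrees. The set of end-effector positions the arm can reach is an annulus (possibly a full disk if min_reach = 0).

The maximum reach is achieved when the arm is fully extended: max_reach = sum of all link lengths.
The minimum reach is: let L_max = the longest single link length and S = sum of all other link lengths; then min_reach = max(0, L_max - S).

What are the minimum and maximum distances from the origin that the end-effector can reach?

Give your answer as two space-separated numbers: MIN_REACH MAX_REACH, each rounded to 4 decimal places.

Link lengths: [6.7, 2.1, 4.4, 8.0]
max_reach = 6.7 + 2.1 + 4.4 + 8 = 21.2
L_max = max([6.7, 2.1, 4.4, 8.0]) = 8
S (sum of others) = 21.2 - 8 = 13.2
min_reach = max(0, 8 - 13.2) = max(0, -5.2) = 0

Answer: 0.0000 21.2000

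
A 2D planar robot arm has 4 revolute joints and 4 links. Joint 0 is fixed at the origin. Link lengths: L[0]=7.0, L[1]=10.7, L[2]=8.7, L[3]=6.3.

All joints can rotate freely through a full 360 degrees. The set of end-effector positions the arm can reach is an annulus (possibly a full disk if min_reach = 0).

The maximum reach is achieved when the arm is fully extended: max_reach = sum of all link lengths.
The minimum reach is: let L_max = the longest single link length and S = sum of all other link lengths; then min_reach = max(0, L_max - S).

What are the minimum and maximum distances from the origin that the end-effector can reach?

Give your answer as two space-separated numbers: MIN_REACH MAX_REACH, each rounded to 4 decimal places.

Link lengths: [7.0, 10.7, 8.7, 6.3]
max_reach = 7 + 10.7 + 8.7 + 6.3 = 32.7
L_max = max([7.0, 10.7, 8.7, 6.3]) = 10.7
S (sum of others) = 32.7 - 10.7 = 22
min_reach = max(0, 10.7 - 22) = max(0, -11.3) = 0

Answer: 0.0000 32.7000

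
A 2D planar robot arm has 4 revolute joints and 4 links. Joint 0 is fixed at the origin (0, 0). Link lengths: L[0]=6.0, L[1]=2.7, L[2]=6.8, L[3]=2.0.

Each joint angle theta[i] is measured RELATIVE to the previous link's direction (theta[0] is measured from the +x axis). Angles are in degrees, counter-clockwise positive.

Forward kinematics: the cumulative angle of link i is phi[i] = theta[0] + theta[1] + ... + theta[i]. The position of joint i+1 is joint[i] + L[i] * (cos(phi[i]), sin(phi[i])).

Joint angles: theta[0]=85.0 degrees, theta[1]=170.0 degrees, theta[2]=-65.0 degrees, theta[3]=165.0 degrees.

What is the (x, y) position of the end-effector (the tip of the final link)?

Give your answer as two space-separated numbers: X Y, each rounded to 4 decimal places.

joint[0] = (0.0000, 0.0000)  (base)
link 0: phi[0] = 85 = 85 deg
  cos(85 deg) = 0.0872, sin(85 deg) = 0.9962
  joint[1] = (0.0000, 0.0000) + 6 * (0.0872, 0.9962) = (0.0000 + 0.5229, 0.0000 + 5.9772) = (0.5229, 5.9772)
link 1: phi[1] = 85 + 170 = 255 deg
  cos(255 deg) = -0.2588, sin(255 deg) = -0.9659
  joint[2] = (0.5229, 5.9772) + 2.7 * (-0.2588, -0.9659) = (0.5229 + -0.6988, 5.9772 + -2.6080) = (-0.1759, 3.3692)
link 2: phi[2] = 85 + 170 + -65 = 190 deg
  cos(190 deg) = -0.9848, sin(190 deg) = -0.1736
  joint[3] = (-0.1759, 3.3692) + 6.8 * (-0.9848, -0.1736) = (-0.1759 + -6.6967, 3.3692 + -1.1808) = (-6.8726, 2.1884)
link 3: phi[3] = 85 + 170 + -65 + 165 = 355 deg
  cos(355 deg) = 0.9962, sin(355 deg) = -0.0872
  joint[4] = (-6.8726, 2.1884) + 2 * (0.9962, -0.0872) = (-6.8726 + 1.9924, 2.1884 + -0.1743) = (-4.8802, 2.0140)
End effector: (-4.8802, 2.0140)

Answer: -4.8802 2.0140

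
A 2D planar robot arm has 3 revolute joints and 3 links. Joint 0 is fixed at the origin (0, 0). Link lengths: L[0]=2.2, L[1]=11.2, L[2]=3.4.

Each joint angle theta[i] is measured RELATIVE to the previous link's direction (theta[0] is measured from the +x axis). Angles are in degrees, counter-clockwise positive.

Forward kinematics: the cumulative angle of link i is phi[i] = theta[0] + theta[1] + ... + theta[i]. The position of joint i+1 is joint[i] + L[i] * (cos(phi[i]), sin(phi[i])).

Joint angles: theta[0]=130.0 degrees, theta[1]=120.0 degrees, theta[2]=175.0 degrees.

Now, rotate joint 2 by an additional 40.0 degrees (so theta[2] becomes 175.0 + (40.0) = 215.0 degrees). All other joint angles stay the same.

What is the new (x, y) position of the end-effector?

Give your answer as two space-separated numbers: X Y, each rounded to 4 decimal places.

Answer: -6.1247 -5.5551

Derivation:
joint[0] = (0.0000, 0.0000)  (base)
link 0: phi[0] = 130 = 130 deg
  cos(130 deg) = -0.6428, sin(130 deg) = 0.7660
  joint[1] = (0.0000, 0.0000) + 2.2 * (-0.6428, 0.7660) = (0.0000 + -1.4141, 0.0000 + 1.6853) = (-1.4141, 1.6853)
link 1: phi[1] = 130 + 120 = 250 deg
  cos(250 deg) = -0.3420, sin(250 deg) = -0.9397
  joint[2] = (-1.4141, 1.6853) + 11.2 * (-0.3420, -0.9397) = (-1.4141 + -3.8306, 1.6853 + -10.5246) = (-5.2448, -8.8393)
link 2: phi[2] = 130 + 120 + 215 = 465 deg
  cos(465 deg) = -0.2588, sin(465 deg) = 0.9659
  joint[3] = (-5.2448, -8.8393) + 3.4 * (-0.2588, 0.9659) = (-5.2448 + -0.8800, -8.8393 + 3.2841) = (-6.1247, -5.5551)
End effector: (-6.1247, -5.5551)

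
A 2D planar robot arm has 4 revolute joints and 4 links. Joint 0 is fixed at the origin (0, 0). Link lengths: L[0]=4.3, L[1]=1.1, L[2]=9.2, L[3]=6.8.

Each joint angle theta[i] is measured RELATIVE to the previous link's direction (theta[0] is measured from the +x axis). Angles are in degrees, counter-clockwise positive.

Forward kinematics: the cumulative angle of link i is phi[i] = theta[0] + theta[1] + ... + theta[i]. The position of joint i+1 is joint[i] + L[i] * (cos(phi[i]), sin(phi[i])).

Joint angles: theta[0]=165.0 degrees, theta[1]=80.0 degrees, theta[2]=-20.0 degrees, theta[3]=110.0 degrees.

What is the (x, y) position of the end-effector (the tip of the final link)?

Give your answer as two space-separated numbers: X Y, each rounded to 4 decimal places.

Answer: -4.9609 -9.2632

Derivation:
joint[0] = (0.0000, 0.0000)  (base)
link 0: phi[0] = 165 = 165 deg
  cos(165 deg) = -0.9659, sin(165 deg) = 0.2588
  joint[1] = (0.0000, 0.0000) + 4.3 * (-0.9659, 0.2588) = (0.0000 + -4.1535, 0.0000 + 1.1129) = (-4.1535, 1.1129)
link 1: phi[1] = 165 + 80 = 245 deg
  cos(245 deg) = -0.4226, sin(245 deg) = -0.9063
  joint[2] = (-4.1535, 1.1129) + 1.1 * (-0.4226, -0.9063) = (-4.1535 + -0.4649, 1.1129 + -0.9969) = (-4.6184, 0.1160)
link 2: phi[2] = 165 + 80 + -20 = 225 deg
  cos(225 deg) = -0.7071, sin(225 deg) = -0.7071
  joint[3] = (-4.6184, 0.1160) + 9.2 * (-0.7071, -0.7071) = (-4.6184 + -6.5054, 0.1160 + -6.5054) = (-11.1237, -6.3894)
link 3: phi[3] = 165 + 80 + -20 + 110 = 335 deg
  cos(335 deg) = 0.9063, sin(335 deg) = -0.4226
  joint[4] = (-11.1237, -6.3894) + 6.8 * (0.9063, -0.4226) = (-11.1237 + 6.1629, -6.3894 + -2.8738) = (-4.9609, -9.2632)
End effector: (-4.9609, -9.2632)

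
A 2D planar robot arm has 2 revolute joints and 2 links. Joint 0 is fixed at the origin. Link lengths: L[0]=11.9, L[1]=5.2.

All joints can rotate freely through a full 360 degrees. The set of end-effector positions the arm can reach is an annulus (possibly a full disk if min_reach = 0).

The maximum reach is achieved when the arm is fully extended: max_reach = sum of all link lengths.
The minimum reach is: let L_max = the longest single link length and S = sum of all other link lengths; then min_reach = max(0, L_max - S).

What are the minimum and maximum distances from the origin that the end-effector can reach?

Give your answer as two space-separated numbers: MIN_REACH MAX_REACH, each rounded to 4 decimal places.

Answer: 6.7000 17.1000

Derivation:
Link lengths: [11.9, 5.2]
max_reach = 11.9 + 5.2 = 17.1
L_max = max([11.9, 5.2]) = 11.9
S (sum of others) = 17.1 - 11.9 = 5.2
min_reach = max(0, 11.9 - 5.2) = max(0, 6.7) = 6.7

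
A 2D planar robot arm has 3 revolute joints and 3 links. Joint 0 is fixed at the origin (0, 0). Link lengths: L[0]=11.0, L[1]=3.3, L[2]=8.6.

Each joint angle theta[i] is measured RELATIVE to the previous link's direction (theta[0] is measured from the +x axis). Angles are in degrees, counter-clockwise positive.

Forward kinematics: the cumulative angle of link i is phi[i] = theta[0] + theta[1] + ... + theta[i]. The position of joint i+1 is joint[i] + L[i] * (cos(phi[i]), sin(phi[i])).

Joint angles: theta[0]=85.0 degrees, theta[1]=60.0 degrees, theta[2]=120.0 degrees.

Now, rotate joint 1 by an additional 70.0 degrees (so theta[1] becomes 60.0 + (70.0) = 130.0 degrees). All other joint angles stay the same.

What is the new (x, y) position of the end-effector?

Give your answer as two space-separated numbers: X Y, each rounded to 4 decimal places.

joint[0] = (0.0000, 0.0000)  (base)
link 0: phi[0] = 85 = 85 deg
  cos(85 deg) = 0.0872, sin(85 deg) = 0.9962
  joint[1] = (0.0000, 0.0000) + 11 * (0.0872, 0.9962) = (0.0000 + 0.9587, 0.0000 + 10.9581) = (0.9587, 10.9581)
link 1: phi[1] = 85 + 130 = 215 deg
  cos(215 deg) = -0.8192, sin(215 deg) = -0.5736
  joint[2] = (0.9587, 10.9581) + 3.3 * (-0.8192, -0.5736) = (0.9587 + -2.7032, 10.9581 + -1.8928) = (-1.7445, 9.0653)
link 2: phi[2] = 85 + 130 + 120 = 335 deg
  cos(335 deg) = 0.9063, sin(335 deg) = -0.4226
  joint[3] = (-1.7445, 9.0653) + 8.6 * (0.9063, -0.4226) = (-1.7445 + 7.7942, 9.0653 + -3.6345) = (6.0498, 5.4308)
End effector: (6.0498, 5.4308)

Answer: 6.0498 5.4308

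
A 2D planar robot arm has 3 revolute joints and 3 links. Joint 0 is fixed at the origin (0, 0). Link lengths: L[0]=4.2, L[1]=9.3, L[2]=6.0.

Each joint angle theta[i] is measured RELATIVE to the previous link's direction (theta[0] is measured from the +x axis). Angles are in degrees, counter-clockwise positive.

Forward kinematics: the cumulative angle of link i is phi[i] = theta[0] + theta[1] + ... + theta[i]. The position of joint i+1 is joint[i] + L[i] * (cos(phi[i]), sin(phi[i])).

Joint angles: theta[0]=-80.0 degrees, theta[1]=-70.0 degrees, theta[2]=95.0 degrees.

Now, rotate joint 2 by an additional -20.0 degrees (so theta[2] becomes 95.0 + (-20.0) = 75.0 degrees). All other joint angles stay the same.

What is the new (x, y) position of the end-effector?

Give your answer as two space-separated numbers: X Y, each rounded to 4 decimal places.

joint[0] = (0.0000, 0.0000)  (base)
link 0: phi[0] = -80 = -80 deg
  cos(-80 deg) = 0.1736, sin(-80 deg) = -0.9848
  joint[1] = (0.0000, 0.0000) + 4.2 * (0.1736, -0.9848) = (0.0000 + 0.7293, 0.0000 + -4.1362) = (0.7293, -4.1362)
link 1: phi[1] = -80 + -70 = -150 deg
  cos(-150 deg) = -0.8660, sin(-150 deg) = -0.5000
  joint[2] = (0.7293, -4.1362) + 9.3 * (-0.8660, -0.5000) = (0.7293 + -8.0540, -4.1362 + -4.6500) = (-7.3247, -8.7862)
link 2: phi[2] = -80 + -70 + 75 = -75 deg
  cos(-75 deg) = 0.2588, sin(-75 deg) = -0.9659
  joint[3] = (-7.3247, -8.7862) + 6 * (0.2588, -0.9659) = (-7.3247 + 1.5529, -8.7862 + -5.7956) = (-5.7718, -14.5817)
End effector: (-5.7718, -14.5817)

Answer: -5.7718 -14.5817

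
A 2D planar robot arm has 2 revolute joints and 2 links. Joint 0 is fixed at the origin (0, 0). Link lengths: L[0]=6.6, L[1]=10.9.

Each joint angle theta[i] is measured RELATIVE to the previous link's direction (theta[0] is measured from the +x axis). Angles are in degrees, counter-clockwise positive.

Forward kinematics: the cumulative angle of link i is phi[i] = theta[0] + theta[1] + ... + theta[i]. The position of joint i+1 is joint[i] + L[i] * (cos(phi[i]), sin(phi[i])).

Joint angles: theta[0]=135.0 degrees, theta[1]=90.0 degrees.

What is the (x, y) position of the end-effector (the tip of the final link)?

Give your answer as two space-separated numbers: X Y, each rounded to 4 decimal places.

joint[0] = (0.0000, 0.0000)  (base)
link 0: phi[0] = 135 = 135 deg
  cos(135 deg) = -0.7071, sin(135 deg) = 0.7071
  joint[1] = (0.0000, 0.0000) + 6.6 * (-0.7071, 0.7071) = (0.0000 + -4.6669, 0.0000 + 4.6669) = (-4.6669, 4.6669)
link 1: phi[1] = 135 + 90 = 225 deg
  cos(225 deg) = -0.7071, sin(225 deg) = -0.7071
  joint[2] = (-4.6669, 4.6669) + 10.9 * (-0.7071, -0.7071) = (-4.6669 + -7.7075, 4.6669 + -7.7075) = (-12.3744, -3.0406)
End effector: (-12.3744, -3.0406)

Answer: -12.3744 -3.0406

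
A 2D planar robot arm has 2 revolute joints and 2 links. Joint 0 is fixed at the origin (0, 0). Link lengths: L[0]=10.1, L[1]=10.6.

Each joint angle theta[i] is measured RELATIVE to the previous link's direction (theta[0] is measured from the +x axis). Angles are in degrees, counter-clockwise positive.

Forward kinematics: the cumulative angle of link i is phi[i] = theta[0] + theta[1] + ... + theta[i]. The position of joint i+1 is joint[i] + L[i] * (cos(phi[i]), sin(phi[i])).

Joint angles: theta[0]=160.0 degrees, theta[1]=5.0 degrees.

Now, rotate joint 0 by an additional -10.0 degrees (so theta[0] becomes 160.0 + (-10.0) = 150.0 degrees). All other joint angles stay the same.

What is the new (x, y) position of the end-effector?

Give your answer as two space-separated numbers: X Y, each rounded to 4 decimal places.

Answer: -18.3537 9.5298

Derivation:
joint[0] = (0.0000, 0.0000)  (base)
link 0: phi[0] = 150 = 150 deg
  cos(150 deg) = -0.8660, sin(150 deg) = 0.5000
  joint[1] = (0.0000, 0.0000) + 10.1 * (-0.8660, 0.5000) = (0.0000 + -8.7469, 0.0000 + 5.0500) = (-8.7469, 5.0500)
link 1: phi[1] = 150 + 5 = 155 deg
  cos(155 deg) = -0.9063, sin(155 deg) = 0.4226
  joint[2] = (-8.7469, 5.0500) + 10.6 * (-0.9063, 0.4226) = (-8.7469 + -9.6069, 5.0500 + 4.4798) = (-18.3537, 9.5298)
End effector: (-18.3537, 9.5298)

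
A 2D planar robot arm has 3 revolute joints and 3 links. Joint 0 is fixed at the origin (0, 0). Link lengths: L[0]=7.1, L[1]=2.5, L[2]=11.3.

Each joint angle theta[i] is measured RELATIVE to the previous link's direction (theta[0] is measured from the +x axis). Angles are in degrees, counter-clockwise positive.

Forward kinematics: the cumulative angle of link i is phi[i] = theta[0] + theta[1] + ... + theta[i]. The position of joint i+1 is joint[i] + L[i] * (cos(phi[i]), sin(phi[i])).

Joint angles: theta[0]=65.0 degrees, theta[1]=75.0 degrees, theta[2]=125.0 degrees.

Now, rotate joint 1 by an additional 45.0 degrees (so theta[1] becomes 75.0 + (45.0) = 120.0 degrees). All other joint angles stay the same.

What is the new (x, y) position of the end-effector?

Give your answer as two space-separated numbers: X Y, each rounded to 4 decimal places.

Answer: 7.7736 -2.4394

Derivation:
joint[0] = (0.0000, 0.0000)  (base)
link 0: phi[0] = 65 = 65 deg
  cos(65 deg) = 0.4226, sin(65 deg) = 0.9063
  joint[1] = (0.0000, 0.0000) + 7.1 * (0.4226, 0.9063) = (0.0000 + 3.0006, 0.0000 + 6.4348) = (3.0006, 6.4348)
link 1: phi[1] = 65 + 120 = 185 deg
  cos(185 deg) = -0.9962, sin(185 deg) = -0.0872
  joint[2] = (3.0006, 6.4348) + 2.5 * (-0.9962, -0.0872) = (3.0006 + -2.4905, 6.4348 + -0.2179) = (0.5101, 6.2169)
link 2: phi[2] = 65 + 120 + 125 = 310 deg
  cos(310 deg) = 0.6428, sin(310 deg) = -0.7660
  joint[3] = (0.5101, 6.2169) + 11.3 * (0.6428, -0.7660) = (0.5101 + 7.2635, 6.2169 + -8.6563) = (7.7736, -2.4394)
End effector: (7.7736, -2.4394)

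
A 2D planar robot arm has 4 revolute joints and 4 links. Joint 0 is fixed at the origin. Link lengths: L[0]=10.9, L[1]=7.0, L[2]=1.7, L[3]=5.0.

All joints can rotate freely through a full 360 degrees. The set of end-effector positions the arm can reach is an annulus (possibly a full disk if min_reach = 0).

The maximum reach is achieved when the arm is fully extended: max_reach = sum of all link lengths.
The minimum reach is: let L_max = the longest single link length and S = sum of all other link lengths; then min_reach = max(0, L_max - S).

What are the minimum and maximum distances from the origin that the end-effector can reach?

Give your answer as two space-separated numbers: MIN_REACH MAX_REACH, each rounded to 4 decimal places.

Link lengths: [10.9, 7.0, 1.7, 5.0]
max_reach = 10.9 + 7 + 1.7 + 5 = 24.6
L_max = max([10.9, 7.0, 1.7, 5.0]) = 10.9
S (sum of others) = 24.6 - 10.9 = 13.7
min_reach = max(0, 10.9 - 13.7) = max(0, -2.8) = 0

Answer: 0.0000 24.6000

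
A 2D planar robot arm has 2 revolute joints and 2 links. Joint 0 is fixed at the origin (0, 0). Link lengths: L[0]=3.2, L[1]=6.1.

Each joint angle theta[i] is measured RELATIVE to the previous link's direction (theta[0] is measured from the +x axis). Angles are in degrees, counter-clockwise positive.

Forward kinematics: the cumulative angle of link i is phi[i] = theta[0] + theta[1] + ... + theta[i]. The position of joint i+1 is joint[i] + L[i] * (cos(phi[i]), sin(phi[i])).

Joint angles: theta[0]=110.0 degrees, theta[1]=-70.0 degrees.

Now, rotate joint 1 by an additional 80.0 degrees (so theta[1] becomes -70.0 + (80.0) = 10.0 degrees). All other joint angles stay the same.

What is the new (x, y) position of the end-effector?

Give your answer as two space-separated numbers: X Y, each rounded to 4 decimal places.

joint[0] = (0.0000, 0.0000)  (base)
link 0: phi[0] = 110 = 110 deg
  cos(110 deg) = -0.3420, sin(110 deg) = 0.9397
  joint[1] = (0.0000, 0.0000) + 3.2 * (-0.3420, 0.9397) = (0.0000 + -1.0945, 0.0000 + 3.0070) = (-1.0945, 3.0070)
link 1: phi[1] = 110 + 10 = 120 deg
  cos(120 deg) = -0.5000, sin(120 deg) = 0.8660
  joint[2] = (-1.0945, 3.0070) + 6.1 * (-0.5000, 0.8660) = (-1.0945 + -3.0500, 3.0070 + 5.2828) = (-4.1445, 8.2898)
End effector: (-4.1445, 8.2898)

Answer: -4.1445 8.2898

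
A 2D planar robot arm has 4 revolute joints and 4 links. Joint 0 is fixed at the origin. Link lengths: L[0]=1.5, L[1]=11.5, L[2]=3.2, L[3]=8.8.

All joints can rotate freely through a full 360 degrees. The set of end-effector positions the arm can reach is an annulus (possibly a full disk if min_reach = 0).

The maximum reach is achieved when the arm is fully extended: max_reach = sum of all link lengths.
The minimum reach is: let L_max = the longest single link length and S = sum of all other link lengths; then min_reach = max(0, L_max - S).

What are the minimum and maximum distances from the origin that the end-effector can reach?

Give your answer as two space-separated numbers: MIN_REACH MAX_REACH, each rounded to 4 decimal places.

Answer: 0.0000 25.0000

Derivation:
Link lengths: [1.5, 11.5, 3.2, 8.8]
max_reach = 1.5 + 11.5 + 3.2 + 8.8 = 25
L_max = max([1.5, 11.5, 3.2, 8.8]) = 11.5
S (sum of others) = 25 - 11.5 = 13.5
min_reach = max(0, 11.5 - 13.5) = max(0, -2) = 0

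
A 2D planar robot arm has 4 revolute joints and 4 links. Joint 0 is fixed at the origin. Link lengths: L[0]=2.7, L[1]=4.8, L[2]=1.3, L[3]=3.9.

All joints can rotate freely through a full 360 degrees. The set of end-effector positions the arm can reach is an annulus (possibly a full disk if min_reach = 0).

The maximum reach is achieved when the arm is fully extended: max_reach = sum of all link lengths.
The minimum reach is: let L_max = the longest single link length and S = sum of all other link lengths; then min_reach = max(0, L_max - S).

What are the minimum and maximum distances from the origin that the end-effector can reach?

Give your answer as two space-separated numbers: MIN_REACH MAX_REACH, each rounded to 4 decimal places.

Answer: 0.0000 12.7000

Derivation:
Link lengths: [2.7, 4.8, 1.3, 3.9]
max_reach = 2.7 + 4.8 + 1.3 + 3.9 = 12.7
L_max = max([2.7, 4.8, 1.3, 3.9]) = 4.8
S (sum of others) = 12.7 - 4.8 = 7.9
min_reach = max(0, 4.8 - 7.9) = max(0, -3.1) = 0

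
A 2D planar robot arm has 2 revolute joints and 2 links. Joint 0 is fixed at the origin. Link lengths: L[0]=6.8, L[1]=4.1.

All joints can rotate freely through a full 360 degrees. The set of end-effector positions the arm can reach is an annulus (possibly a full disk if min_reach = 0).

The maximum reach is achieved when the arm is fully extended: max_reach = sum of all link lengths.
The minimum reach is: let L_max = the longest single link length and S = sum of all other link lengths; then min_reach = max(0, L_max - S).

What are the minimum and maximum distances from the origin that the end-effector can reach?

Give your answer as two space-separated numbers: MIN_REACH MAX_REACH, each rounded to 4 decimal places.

Link lengths: [6.8, 4.1]
max_reach = 6.8 + 4.1 = 10.9
L_max = max([6.8, 4.1]) = 6.8
S (sum of others) = 10.9 - 6.8 = 4.1
min_reach = max(0, 6.8 - 4.1) = max(0, 2.7) = 2.7

Answer: 2.7000 10.9000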